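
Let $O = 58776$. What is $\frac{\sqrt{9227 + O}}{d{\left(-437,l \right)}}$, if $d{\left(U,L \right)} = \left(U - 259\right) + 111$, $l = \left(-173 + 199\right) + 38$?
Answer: $- \frac{\sqrt{68003}}{585} \approx -0.44577$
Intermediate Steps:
$l = 64$ ($l = 26 + 38 = 64$)
$d{\left(U,L \right)} = -148 + U$ ($d{\left(U,L \right)} = \left(-259 + U\right) + 111 = -148 + U$)
$\frac{\sqrt{9227 + O}}{d{\left(-437,l \right)}} = \frac{\sqrt{9227 + 58776}}{-148 - 437} = \frac{\sqrt{68003}}{-585} = \sqrt{68003} \left(- \frac{1}{585}\right) = - \frac{\sqrt{68003}}{585}$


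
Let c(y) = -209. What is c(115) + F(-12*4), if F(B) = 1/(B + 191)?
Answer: -29886/143 ≈ -208.99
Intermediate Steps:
F(B) = 1/(191 + B)
c(115) + F(-12*4) = -209 + 1/(191 - 12*4) = -209 + 1/(191 - 48) = -209 + 1/143 = -29886/143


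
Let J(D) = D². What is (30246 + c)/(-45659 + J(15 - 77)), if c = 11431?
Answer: -41677/41815 ≈ -0.99670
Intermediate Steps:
(30246 + c)/(-45659 + J(15 - 77)) = (30246 + 11431)/(-45659 + (15 - 77)²) = 41677/(-45659 + (-62)²) = 41677/(-45659 + 3844) = 41677/(-41815) = 41677*(-1/41815) = -41677/41815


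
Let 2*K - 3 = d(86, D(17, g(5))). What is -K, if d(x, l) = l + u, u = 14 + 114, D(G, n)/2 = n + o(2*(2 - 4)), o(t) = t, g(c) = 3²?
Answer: -141/2 ≈ -70.500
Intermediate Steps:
g(c) = 9
D(G, n) = -8 + 2*n (D(G, n) = 2*(n + 2*(2 - 4)) = 2*(n + 2*(-2)) = 2*(n - 4) = 2*(-4 + n) = -8 + 2*n)
u = 128
d(x, l) = 128 + l (d(x, l) = l + 128 = 128 + l)
K = 141/2 (K = 3/2 + (128 + (-8 + 2*9))/2 = 3/2 + (128 + (-8 + 18))/2 = 3/2 + (128 + 10)/2 = 3/2 + (½)*138 = 3/2 + 69 = 141/2 ≈ 70.500)
-K = -1*141/2 = -141/2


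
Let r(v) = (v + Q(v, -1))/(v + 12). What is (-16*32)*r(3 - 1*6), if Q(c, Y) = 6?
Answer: -512/3 ≈ -170.67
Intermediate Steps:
r(v) = (6 + v)/(12 + v) (r(v) = (v + 6)/(v + 12) = (6 + v)/(12 + v))
(-16*32)*r(3 - 1*6) = (-16*32)*((6 + (3 - 1*6))/(12 + (3 - 1*6))) = -512*(6 + (3 - 6))/(12 + (3 - 6)) = -512*(6 - 3)/(12 - 3) = -512*3/9 = -512*⅓ = -512/3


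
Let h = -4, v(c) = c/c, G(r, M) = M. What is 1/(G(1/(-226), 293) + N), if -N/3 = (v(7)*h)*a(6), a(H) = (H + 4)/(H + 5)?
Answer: 11/3343 ≈ 0.0032905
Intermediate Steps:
a(H) = (4 + H)/(5 + H)
v(c) = 1
N = 120/11 (N = -3*1*(-4)*(4 + 6)/(5 + 6) = -(-12)*10/11 = -3*(-40/11) = 120/11 ≈ 10.909)
1/(G(1/(-226), 293) + N) = 1/(293 + 120/11) = 1/(3343/11) = 11/3343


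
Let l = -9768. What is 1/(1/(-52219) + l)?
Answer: -52219/510075193 ≈ -0.00010238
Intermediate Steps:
1/(1/(-52219) + l) = 1/(1/(-52219) - 9768) = 1/(-1/52219 - 9768) = 1/(-510075193/52219) = -52219/510075193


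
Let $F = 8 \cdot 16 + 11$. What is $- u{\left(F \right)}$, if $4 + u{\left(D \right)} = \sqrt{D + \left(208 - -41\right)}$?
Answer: $4 - 2 \sqrt{97} \approx -15.698$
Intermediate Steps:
$F = 139$ ($F = 128 + 11 = 139$)
$u{\left(D \right)} = -4 + \sqrt{249 + D}$ ($u{\left(D \right)} = -4 + \sqrt{D + \left(208 - -41\right)} = -4 + \sqrt{D + \left(208 + 41\right)} = -4 + \sqrt{D + 249} = -4 + \sqrt{249 + D}$)
$- u{\left(F \right)} = - (-4 + \sqrt{249 + 139}) = - (-4 + \sqrt{388}) = - (-4 + 2 \sqrt{97}) = 4 - 2 \sqrt{97}$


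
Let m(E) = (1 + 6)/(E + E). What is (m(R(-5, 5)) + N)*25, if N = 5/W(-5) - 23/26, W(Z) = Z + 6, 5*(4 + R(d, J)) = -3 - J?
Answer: 9075/104 ≈ 87.260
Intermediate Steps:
R(d, J) = -23/5 - J/5 (R(d, J) = -4 + (-3 - J)/5 = -4 + (-3/5 - J/5) = -23/5 - J/5)
W(Z) = 6 + Z
N = 107/26 (N = 5/(6 - 5) - 23/26 = 5/1 - 23*1/26 = 5*1 - 23/26 = 5 - 23/26 = 107/26 ≈ 4.1154)
m(E) = 7/(2*E) (m(E) = 7/((2*E)) = 7*(1/(2*E)) = 7/(2*E))
(m(R(-5, 5)) + N)*25 = (7/(2*(-23/5 - 1/5*5)) + 107/26)*25 = (7/(2*(-23/5 - 1)) + 107/26)*25 = (7/(2*(-28/5)) + 107/26)*25 = ((7/2)*(-5/28) + 107/26)*25 = (-5/8 + 107/26)*25 = (363/104)*25 = 9075/104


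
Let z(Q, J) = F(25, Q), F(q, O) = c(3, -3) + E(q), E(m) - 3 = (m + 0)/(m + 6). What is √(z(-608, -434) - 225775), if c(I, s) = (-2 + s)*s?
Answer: I*√216951702/31 ≈ 475.14*I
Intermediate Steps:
E(m) = 3 + m/(6 + m) (E(m) = 3 + (m + 0)/(m + 6) = 3 + m/(6 + m))
c(I, s) = s*(-2 + s)
F(q, O) = 15 + 2*(9 + 2*q)/(6 + q) (F(q, O) = -3*(-2 - 3) + 2*(9 + 2*q)/(6 + q) = -3*(-5) + 2*(9 + 2*q)/(6 + q) = 15 + 2*(9 + 2*q)/(6 + q))
z(Q, J) = 583/31 (z(Q, J) = (108 + 19*25)/(6 + 25) = (108 + 475)/31 = (1/31)*583 = 583/31)
√(z(-608, -434) - 225775) = √(583/31 - 225775) = √(-6998442/31) = I*√216951702/31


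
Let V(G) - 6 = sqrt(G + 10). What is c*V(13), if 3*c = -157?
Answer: -314 - 157*sqrt(23)/3 ≈ -564.98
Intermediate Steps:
V(G) = 6 + sqrt(10 + G) (V(G) = 6 + sqrt(G + 10) = 6 + sqrt(10 + G))
c = -157/3 (c = (1/3)*(-157) = -157/3 ≈ -52.333)
c*V(13) = -157*(6 + sqrt(10 + 13))/3 = -157*(6 + sqrt(23))/3 = -314 - 157*sqrt(23)/3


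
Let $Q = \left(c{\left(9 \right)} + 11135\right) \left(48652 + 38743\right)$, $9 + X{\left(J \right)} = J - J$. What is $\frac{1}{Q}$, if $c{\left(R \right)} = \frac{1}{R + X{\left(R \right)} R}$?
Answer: $\frac{72}{70066232005} \approx 1.0276 \cdot 10^{-9}$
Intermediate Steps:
$X{\left(J \right)} = -9$ ($X{\left(J \right)} = -9 + \left(J - J\right) = -9 + 0 = -9$)
$c{\left(R \right)} = - \frac{1}{8 R}$ ($c{\left(R \right)} = \frac{1}{R - 9 R} = \frac{1}{\left(-8\right) R} = - \frac{1}{8 R}$)
$Q = \frac{70066232005}{72}$ ($Q = \left(- \frac{1}{8 \cdot 9} + 11135\right) \left(48652 + 38743\right) = \left(\left(- \frac{1}{8}\right) \frac{1}{9} + 11135\right) 87395 = \left(- \frac{1}{72} + 11135\right) 87395 = \frac{801719}{72} \cdot 87395 = \frac{70066232005}{72} \approx 9.7314 \cdot 10^{8}$)
$\frac{1}{Q} = \frac{1}{\frac{70066232005}{72}} = \frac{72}{70066232005}$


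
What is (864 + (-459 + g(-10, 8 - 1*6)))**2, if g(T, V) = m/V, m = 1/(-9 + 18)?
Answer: 53158681/324 ≈ 1.6407e+5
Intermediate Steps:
m = 1/9 ≈ 0.11111
g(T, V) = 1/(9*V)
(864 + (-459 + g(-10, 8 - 1*6)))**2 = (864 + (-459 + 1/(9*(8 - 1*6))))**2 = (864 + (-459 + 1/(9*(8 - 6))))**2 = (864 + (-459 + (1/9)/2))**2 = (864 + (-459 + (1/9)*(1/2)))**2 = (864 + (-459 + 1/18))**2 = (864 - 8261/18)**2 = (7291/18)**2 = 53158681/324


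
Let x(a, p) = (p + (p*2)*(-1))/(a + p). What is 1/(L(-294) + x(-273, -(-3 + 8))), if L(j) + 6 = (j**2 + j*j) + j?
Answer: 278/47975011 ≈ 5.7947e-6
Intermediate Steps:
x(a, p) = -p/(a + p) (x(a, p) = (p + (2*p)*(-1))/(a + p) = (p - 2*p)/(a + p) = (-p)/(a + p) = -p/(a + p))
L(j) = -6 + j + 2*j**2 (L(j) = -6 + ((j**2 + j*j) + j) = -6 + ((j**2 + j**2) + j) = -6 + (2*j**2 + j) = -6 + (j + 2*j**2) = -6 + j + 2*j**2)
1/(L(-294) + x(-273, -(-3 + 8))) = 1/((-6 - 294 + 2*(-294)**2) - (-(-3 + 8))/(-273 - (-3 + 8))) = 1/((-6 - 294 + 2*86436) - (-1*5)/(-273 - 1*5)) = 1/((-6 - 294 + 172872) - 1*(-5)/(-273 - 5)) = 1/(172572 - 1*(-5)/(-278)) = 1/(172572 - 1*(-5)*(-1/278)) = 1/(172572 - 5/278) = 1/(47975011/278) = 278/47975011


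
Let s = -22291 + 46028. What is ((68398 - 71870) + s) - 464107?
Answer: -443842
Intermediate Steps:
s = 23737
((68398 - 71870) + s) - 464107 = ((68398 - 71870) + 23737) - 464107 = (-3472 + 23737) - 464107 = 20265 - 464107 = -443842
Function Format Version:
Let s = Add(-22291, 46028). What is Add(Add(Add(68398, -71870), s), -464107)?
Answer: -443842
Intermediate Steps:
s = 23737
Add(Add(Add(68398, -71870), s), -464107) = Add(Add(Add(68398, -71870), 23737), -464107) = Add(Add(-3472, 23737), -464107) = Add(20265, -464107) = -443842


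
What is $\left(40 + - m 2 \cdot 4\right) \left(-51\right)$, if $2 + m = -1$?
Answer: $-3264$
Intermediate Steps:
$m = -3$ ($m = -2 - 1 = -3$)
$\left(40 + - m 2 \cdot 4\right) \left(-51\right) = \left(40 + \left(-1\right) \left(-3\right) 2 \cdot 4\right) \left(-51\right) = \left(40 + 3 \cdot 8\right) \left(-51\right) = \left(40 + 24\right) \left(-51\right) = 64 \left(-51\right) = -3264$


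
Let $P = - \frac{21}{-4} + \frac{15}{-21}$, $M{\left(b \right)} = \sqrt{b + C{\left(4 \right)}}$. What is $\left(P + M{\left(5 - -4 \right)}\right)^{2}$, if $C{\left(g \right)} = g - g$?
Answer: $\frac{44521}{784} \approx 56.787$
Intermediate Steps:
$C{\left(g \right)} = 0$
$M{\left(b \right)} = \sqrt{b}$ ($M{\left(b \right)} = \sqrt{b + 0} = \sqrt{b}$)
$P = \frac{127}{28}$ ($P = \left(-21\right) \left(- \frac{1}{4}\right) + 15 \left(- \frac{1}{21}\right) = \frac{21}{4} - \frac{5}{7} = \frac{127}{28} \approx 4.5357$)
$\left(P + M{\left(5 - -4 \right)}\right)^{2} = \left(\frac{127}{28} + \sqrt{5 - -4}\right)^{2} = \left(\frac{127}{28} + \sqrt{5 + 4}\right)^{2} = \left(\frac{127}{28} + \sqrt{9}\right)^{2} = \left(\frac{127}{28} + 3\right)^{2} = \left(\frac{211}{28}\right)^{2} = \frac{44521}{784}$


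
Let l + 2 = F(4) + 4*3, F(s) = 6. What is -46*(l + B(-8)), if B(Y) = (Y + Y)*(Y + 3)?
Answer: -4416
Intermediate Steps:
B(Y) = 2*Y*(3 + Y) (B(Y) = (2*Y)*(3 + Y) = 2*Y*(3 + Y))
l = 16 (l = -2 + (6 + 4*3) = -2 + (6 + 12) = -2 + 18 = 16)
-46*(l + B(-8)) = -46*(16 + 2*(-8)*(3 - 8)) = -46*(16 + 2*(-8)*(-5)) = -46*(16 + 80) = -46*96 = -4416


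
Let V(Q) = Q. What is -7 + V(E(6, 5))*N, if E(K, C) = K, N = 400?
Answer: 2393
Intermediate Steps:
-7 + V(E(6, 5))*N = -7 + 6*400 = -7 + 2400 = 2393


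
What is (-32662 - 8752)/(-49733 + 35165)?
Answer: 20707/7284 ≈ 2.8428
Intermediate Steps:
(-32662 - 8752)/(-49733 + 35165) = -41414/(-14568) = -41414*(-1/14568) = 20707/7284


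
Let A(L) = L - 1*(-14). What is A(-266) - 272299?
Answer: -272551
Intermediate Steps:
A(L) = 14 + L (A(L) = L + 14 = 14 + L)
A(-266) - 272299 = (14 - 266) - 272299 = -252 - 272299 = -272551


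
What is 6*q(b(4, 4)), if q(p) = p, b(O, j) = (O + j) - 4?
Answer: 24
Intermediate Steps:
b(O, j) = -4 + O + j
6*q(b(4, 4)) = 6*(-4 + 4 + 4) = 6*4 = 24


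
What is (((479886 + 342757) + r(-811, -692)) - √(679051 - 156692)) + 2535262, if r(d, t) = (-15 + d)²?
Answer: 4040181 - √522359 ≈ 4.0395e+6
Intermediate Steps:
(((479886 + 342757) + r(-811, -692)) - √(679051 - 156692)) + 2535262 = (((479886 + 342757) + (-15 - 811)²) - √(679051 - 156692)) + 2535262 = ((822643 + (-826)²) - √522359) + 2535262 = ((822643 + 682276) - √522359) + 2535262 = (1504919 - √522359) + 2535262 = 4040181 - √522359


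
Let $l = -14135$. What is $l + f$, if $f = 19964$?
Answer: $5829$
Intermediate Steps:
$l + f = -14135 + 19964 = 5829$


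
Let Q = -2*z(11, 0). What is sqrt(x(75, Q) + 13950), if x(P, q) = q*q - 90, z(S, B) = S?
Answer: 2*sqrt(3586) ≈ 119.77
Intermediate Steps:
Q = -22 (Q = -2*11 = -22)
x(P, q) = -90 + q**2 (x(P, q) = q**2 - 90 = -90 + q**2)
sqrt(x(75, Q) + 13950) = sqrt((-90 + (-22)**2) + 13950) = sqrt((-90 + 484) + 13950) = sqrt(394 + 13950) = sqrt(14344) = 2*sqrt(3586)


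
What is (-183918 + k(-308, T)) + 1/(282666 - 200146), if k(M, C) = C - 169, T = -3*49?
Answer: -15202989679/82520 ≈ -1.8423e+5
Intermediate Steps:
T = -147
k(M, C) = -169 + C
(-183918 + k(-308, T)) + 1/(282666 - 200146) = (-183918 + (-169 - 147)) + 1/(282666 - 200146) = (-183918 - 316) + 1/82520 = -184234 + 1/82520 = -15202989679/82520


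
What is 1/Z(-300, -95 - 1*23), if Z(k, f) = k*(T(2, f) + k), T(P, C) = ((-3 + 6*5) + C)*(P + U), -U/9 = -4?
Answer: 1/1127400 ≈ 8.8700e-7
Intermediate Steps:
U = 36 (U = -9*(-4) = 36)
T(P, C) = (27 + C)*(36 + P) (T(P, C) = ((-3 + 6*5) + C)*(P + 36) = ((-3 + 30) + C)*(36 + P) = (27 + C)*(36 + P))
Z(k, f) = k*(1026 + k + 38*f) (Z(k, f) = k*((972 + 27*2 + 36*f + f*2) + k) = k*((972 + 54 + 36*f + 2*f) + k) = k*((1026 + 38*f) + k) = k*(1026 + k + 38*f))
1/Z(-300, -95 - 1*23) = 1/(-300*(1026 - 300 + 38*(-95 - 1*23))) = 1/(-300*(1026 - 300 + 38*(-95 - 23))) = 1/(-300*(1026 - 300 + 38*(-118))) = 1/(-300*(1026 - 300 - 4484)) = 1/(-300*(-3758)) = 1/1127400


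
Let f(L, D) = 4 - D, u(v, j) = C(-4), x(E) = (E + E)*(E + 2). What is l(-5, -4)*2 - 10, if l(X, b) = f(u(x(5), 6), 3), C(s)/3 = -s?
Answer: -8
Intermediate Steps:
x(E) = 2*E*(2 + E) (x(E) = (2*E)*(2 + E) = 2*E*(2 + E))
C(s) = -3*s (C(s) = 3*(-s) = -3*s)
u(v, j) = 12 (u(v, j) = -3*(-4) = 12)
l(X, b) = 1 (l(X, b) = 4 - 1*3 = 4 - 3 = 1)
l(-5, -4)*2 - 10 = 1*2 - 10 = 2 - 10 = -8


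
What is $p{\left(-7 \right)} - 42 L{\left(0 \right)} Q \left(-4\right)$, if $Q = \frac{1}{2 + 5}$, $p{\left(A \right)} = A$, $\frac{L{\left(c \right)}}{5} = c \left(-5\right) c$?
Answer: $-7$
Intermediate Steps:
$L{\left(c \right)} = - 25 c^{2}$ ($L{\left(c \right)} = 5 c \left(-5\right) c = 5 - 5 c c = 5 \left(- 5 c^{2}\right) = - 25 c^{2}$)
$Q = \frac{1}{7} \approx 0.14286$
$p{\left(-7 \right)} - 42 L{\left(0 \right)} Q \left(-4\right) = -7 - 42 - 25 \cdot 0^{2} \cdot \frac{1}{7} \left(-4\right) = -7 - 42 \left(-25\right) 0 \cdot \frac{1}{7} \left(-4\right) = -7 - 42 \cdot 0 \cdot \frac{1}{7} \left(-4\right) = -7 - 42 \cdot 0 \left(-4\right) = -7 - 0 = -7 + 0 = -7$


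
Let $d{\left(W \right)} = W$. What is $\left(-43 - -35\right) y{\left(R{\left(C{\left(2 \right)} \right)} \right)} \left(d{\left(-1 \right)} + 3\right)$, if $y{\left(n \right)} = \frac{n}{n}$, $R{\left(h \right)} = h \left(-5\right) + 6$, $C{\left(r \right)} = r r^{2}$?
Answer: $-16$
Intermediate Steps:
$C{\left(r \right)} = r^{3}$
$R{\left(h \right)} = 6 - 5 h$ ($R{\left(h \right)} = - 5 h + 6 = 6 - 5 h$)
$y{\left(n \right)} = 1$
$\left(-43 - -35\right) y{\left(R{\left(C{\left(2 \right)} \right)} \right)} \left(d{\left(-1 \right)} + 3\right) = \left(-43 - -35\right) 1 \left(-1 + 3\right) = \left(-43 + 35\right) 1 \cdot 2 = \left(-8\right) 2 = -16$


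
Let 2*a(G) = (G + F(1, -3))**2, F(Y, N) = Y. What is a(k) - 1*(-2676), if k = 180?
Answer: 38113/2 ≈ 19057.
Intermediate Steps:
a(G) = (1 + G)**2/2 (a(G) = (G + 1)**2/2 = (1 + G)**2/2)
a(k) - 1*(-2676) = (1 + 180)**2/2 - 1*(-2676) = (1/2)*181**2 + 2676 = (1/2)*32761 + 2676 = 32761/2 + 2676 = 38113/2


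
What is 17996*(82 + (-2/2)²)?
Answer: 1493668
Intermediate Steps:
17996*(82 + (-2/2)²) = 17996*(82 + (-2*½)²) = 17996*(82 + (-1)²) = 17996*(82 + 1) = 17996*83 = 1493668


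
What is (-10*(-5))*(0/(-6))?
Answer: 0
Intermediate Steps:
(-10*(-5))*(0/(-6)) = 50*(0*(-⅙)) = 50*0 = 0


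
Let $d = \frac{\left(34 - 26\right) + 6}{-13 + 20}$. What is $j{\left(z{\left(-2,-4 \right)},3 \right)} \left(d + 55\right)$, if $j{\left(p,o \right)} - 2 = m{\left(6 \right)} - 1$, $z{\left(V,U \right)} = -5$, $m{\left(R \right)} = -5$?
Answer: $-228$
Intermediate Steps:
$j{\left(p,o \right)} = -4$ ($j{\left(p,o \right)} = 2 - 6 = -4$)
$d = 2$ ($d = \frac{8 + 6}{7} = 14 \cdot \frac{1}{7} = 2$)
$j{\left(z{\left(-2,-4 \right)},3 \right)} \left(d + 55\right) = - 4 \left(2 + 55\right) = \left(-4\right) 57 = -228$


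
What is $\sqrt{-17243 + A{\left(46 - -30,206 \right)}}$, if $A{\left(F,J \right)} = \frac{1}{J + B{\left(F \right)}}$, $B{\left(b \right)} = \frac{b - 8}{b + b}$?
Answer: $\frac{i \sqrt{1061203324965}}{7845} \approx 131.31 i$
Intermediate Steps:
$B{\left(b \right)} = \frac{-8 + b}{2 b}$
$A{\left(F,J \right)} = \frac{1}{J + \frac{-8 + F}{2 F}}$
$\sqrt{-17243 + A{\left(46 - -30,206 \right)}} = \sqrt{-17243 + \frac{2 \left(46 - -30\right)}{-8 + \left(46 - -30\right) + 2 \left(46 - -30\right) 206}} = \sqrt{-17243 + \frac{2 \left(46 + 30\right)}{-8 + \left(46 + 30\right) + 2 \left(46 + 30\right) 206}} = \sqrt{-17243 + 2 \cdot 76 \frac{1}{-8 + 76 + 2 \cdot 76 \cdot 206}} = \sqrt{-17243 + 2 \cdot 76 \frac{1}{-8 + 76 + 31312}} = \sqrt{-17243 + 2 \cdot 76 \cdot \frac{1}{31380}} = \sqrt{-17243 + \frac{38}{7845}} = \sqrt{- \frac{135271297}{7845}} = \frac{i \sqrt{1061203324965}}{7845}$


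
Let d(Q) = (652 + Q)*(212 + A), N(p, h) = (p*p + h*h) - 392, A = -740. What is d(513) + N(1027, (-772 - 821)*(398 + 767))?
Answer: 3444161103242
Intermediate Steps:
N(p, h) = -392 + h² + p² (N(p, h) = (p² + h²) - 392 = (h² + p²) - 392 = -392 + h² + p²)
d(Q) = -344256 - 528*Q (d(Q) = (652 + Q)*(212 - 740) = (652 + Q)*(-528) = -344256 - 528*Q)
d(513) + N(1027, (-772 - 821)*(398 + 767)) = (-344256 - 528*513) + (-392 + ((-772 - 821)*(398 + 767))² + 1027²) = (-344256 - 270864) + (-392 + (-1593*1165)² + 1054729) = -615120 + (-392 + (-1855845)² + 1054729) = -615120 + (-392 + 3444160664025 + 1054729) = -615120 + 3444161718362 = 3444161103242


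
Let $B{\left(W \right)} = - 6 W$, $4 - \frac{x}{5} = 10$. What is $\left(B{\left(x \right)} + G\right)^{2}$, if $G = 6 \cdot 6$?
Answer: $46656$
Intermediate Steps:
$x = -30$ ($x = 20 - 50 = -30$)
$G = 36$
$\left(B{\left(x \right)} + G\right)^{2} = \left(\left(-6\right) \left(-30\right) + 36\right)^{2} = \left(180 + 36\right)^{2} = 216^{2} = 46656$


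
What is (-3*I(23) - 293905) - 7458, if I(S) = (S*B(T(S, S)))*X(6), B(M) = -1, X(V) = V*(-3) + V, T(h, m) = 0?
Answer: -302191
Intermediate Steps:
X(V) = -2*V (X(V) = -3*V + V = -2*V)
I(S) = 12*S (I(S) = (S*(-1))*(-2*6) = -S*(-12) = 12*S)
(-3*I(23) - 293905) - 7458 = (-36*23 - 293905) - 7458 = (-3*276 - 293905) - 7458 = (-828 - 293905) - 7458 = -294733 - 7458 = -302191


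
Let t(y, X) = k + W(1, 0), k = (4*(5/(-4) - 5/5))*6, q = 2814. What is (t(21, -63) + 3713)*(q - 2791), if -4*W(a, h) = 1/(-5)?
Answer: 1683163/20 ≈ 84158.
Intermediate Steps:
W(a, h) = 1/20 (W(a, h) = -1/4/(-5) = -1/4*(-1/5) = 1/20)
k = -54 (k = (4*(5*(-1/4) - 5*1/5))*6 = (4*(-5/4 - 1))*6 = (4*(-9/4))*6 = -9*6 = -54)
t(y, X) = -1079/20 (t(y, X) = -54 + 1/20 = -1079/20)
(t(21, -63) + 3713)*(q - 2791) = (-1079/20 + 3713)*(2814 - 2791) = (73181/20)*23 = 1683163/20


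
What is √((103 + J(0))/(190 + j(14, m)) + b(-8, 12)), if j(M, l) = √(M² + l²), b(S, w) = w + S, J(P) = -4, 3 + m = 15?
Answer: √(1718 + 16*√85)/(2*√(95 + √85)) ≈ 2.1154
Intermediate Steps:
m = 12 (m = -3 + 15 = 12)
b(S, w) = S + w
√((103 + J(0))/(190 + j(14, m)) + b(-8, 12)) = √((103 - 4)/(190 + √(14² + 12²)) + (-8 + 12)) = √(99/(190 + √(196 + 144)) + 4) = √(99/(190 + √340) + 4) = √(99/(190 + 2*√85) + 4) = √(4 + 99/(190 + 2*√85))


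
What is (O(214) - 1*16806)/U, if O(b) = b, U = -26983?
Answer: 16592/26983 ≈ 0.61491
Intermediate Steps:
(O(214) - 1*16806)/U = (214 - 1*16806)/(-26983) = (214 - 16806)*(-1/26983) = -16592*(-1/26983) = 16592/26983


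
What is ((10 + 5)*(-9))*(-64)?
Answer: 8640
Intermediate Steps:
((10 + 5)*(-9))*(-64) = (15*(-9))*(-64) = -135*(-64) = 8640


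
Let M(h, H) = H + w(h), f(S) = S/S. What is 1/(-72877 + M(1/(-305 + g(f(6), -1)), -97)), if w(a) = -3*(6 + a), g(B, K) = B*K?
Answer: -102/7445183 ≈ -1.3700e-5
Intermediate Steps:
f(S) = 1
w(a) = -18 - 3*a
M(h, H) = -18 + H - 3*h (M(h, H) = H + (-18 - 3*h) = -18 + H - 3*h)
1/(-72877 + M(1/(-305 + g(f(6), -1)), -97)) = 1/(-72877 + (-18 - 97 - 3/(-305 + 1*(-1)))) = 1/(-72877 + (-18 - 97 - 3/(-305 - 1))) = 1/(-72877 + (-18 - 97 - 3/(-306))) = 1/(-72877 + (-18 - 97 - 3*(-1/306))) = 1/(-72877 + (-18 - 97 + 1/102)) = 1/(-72877 - 11729/102) = 1/(-7445183/102) = -102/7445183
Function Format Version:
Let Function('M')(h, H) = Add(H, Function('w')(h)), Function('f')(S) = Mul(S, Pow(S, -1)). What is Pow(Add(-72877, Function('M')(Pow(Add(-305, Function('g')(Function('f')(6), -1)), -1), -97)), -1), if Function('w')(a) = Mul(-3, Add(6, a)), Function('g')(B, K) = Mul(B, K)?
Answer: Rational(-102, 7445183) ≈ -1.3700e-5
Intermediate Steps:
Function('f')(S) = 1
Function('w')(a) = Add(-18, Mul(-3, a))
Function('M')(h, H) = Add(-18, H, Mul(-3, h)) (Function('M')(h, H) = Add(H, Add(-18, Mul(-3, h))) = Add(-18, H, Mul(-3, h)))
Pow(Add(-72877, Function('M')(Pow(Add(-305, Function('g')(Function('f')(6), -1)), -1), -97)), -1) = Pow(Add(-72877, Add(-18, -97, Mul(-3, Pow(Add(-305, Mul(1, -1)), -1)))), -1) = Pow(Add(-72877, Add(-18, -97, Mul(-3, Pow(Add(-305, -1), -1)))), -1) = Pow(Add(-72877, Add(-18, -97, Mul(-3, Pow(-306, -1)))), -1) = Pow(Add(-72877, Add(-18, -97, Mul(-3, Rational(-1, 306)))), -1) = Pow(Add(-72877, Add(-18, -97, Rational(1, 102))), -1) = Pow(Add(-72877, Rational(-11729, 102)), -1) = Pow(Rational(-7445183, 102), -1) = Rational(-102, 7445183)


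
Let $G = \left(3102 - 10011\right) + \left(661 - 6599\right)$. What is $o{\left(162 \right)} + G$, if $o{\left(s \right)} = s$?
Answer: $-12685$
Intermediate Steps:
$G = -12847$ ($G = -6909 - 5938 = -12847$)
$o{\left(162 \right)} + G = 162 - 12847 = -12685$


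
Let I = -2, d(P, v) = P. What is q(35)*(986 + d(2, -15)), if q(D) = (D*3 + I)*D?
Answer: 3561740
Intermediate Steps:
q(D) = D*(-2 + 3*D) (q(D) = (D*3 - 2)*D = (3*D - 2)*D = (-2 + 3*D)*D = D*(-2 + 3*D))
q(35)*(986 + d(2, -15)) = (35*(-2 + 3*35))*(986 + 2) = (35*(-2 + 105))*988 = (35*103)*988 = 3605*988 = 3561740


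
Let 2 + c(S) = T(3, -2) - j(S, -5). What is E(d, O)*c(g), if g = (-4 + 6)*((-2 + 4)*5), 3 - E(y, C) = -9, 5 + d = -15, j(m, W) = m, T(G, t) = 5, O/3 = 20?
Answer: -204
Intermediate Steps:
O = 60 (O = 3*20 = 60)
d = -20 (d = -5 - 15 = -20)
E(y, C) = 12 (E(y, C) = 3 - 1*(-9) = 3 + 9 = 12)
g = 20 (g = 2*(2*5) = 2*10 = 20)
c(S) = 3 - S (c(S) = -2 + (5 - S) = 3 - S)
E(d, O)*c(g) = 12*(3 - 1*20) = 12*(3 - 20) = 12*(-17) = -204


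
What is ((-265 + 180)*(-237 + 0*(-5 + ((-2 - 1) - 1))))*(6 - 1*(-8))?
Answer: 282030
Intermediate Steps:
((-265 + 180)*(-237 + 0*(-5 + ((-2 - 1) - 1))))*(6 - 1*(-8)) = (-85*(-237 + 0*(-5 + (-3 - 1))))*(6 + 8) = -85*(-237 + 0*(-5 - 4))*14 = -85*(-237 + 0*(-9))*14 = -85*(-237 + 0)*14 = -85*(-237)*14 = 20145*14 = 282030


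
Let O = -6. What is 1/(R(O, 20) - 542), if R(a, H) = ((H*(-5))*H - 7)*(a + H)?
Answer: -1/28640 ≈ -3.4916e-5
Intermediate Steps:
R(a, H) = (-7 - 5*H²)*(H + a) (R(a, H) = ((-5*H)*H - 7)*(H + a) = (-5*H² - 7)*(H + a) = (-7 - 5*H²)*(H + a))
1/(R(O, 20) - 542) = 1/((-7*20 - 7*(-6) - 5*20³ - 5*(-6)*20²) - 542) = 1/((-140 + 42 - 5*8000 - 5*(-6)*400) - 542) = 1/((-140 + 42 - 40000 + 12000) - 542) = 1/(-28098 - 542) = 1/(-28640) = -1/28640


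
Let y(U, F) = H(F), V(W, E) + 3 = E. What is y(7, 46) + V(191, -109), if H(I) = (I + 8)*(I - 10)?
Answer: 1832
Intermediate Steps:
V(W, E) = -3 + E
H(I) = (-10 + I)*(8 + I) (H(I) = (8 + I)*(-10 + I) = (-10 + I)*(8 + I))
y(U, F) = -80 + F**2 - 2*F
y(7, 46) + V(191, -109) = (-80 + 46**2 - 2*46) + (-3 - 109) = (-80 + 2116 - 92) - 112 = 1944 - 112 = 1832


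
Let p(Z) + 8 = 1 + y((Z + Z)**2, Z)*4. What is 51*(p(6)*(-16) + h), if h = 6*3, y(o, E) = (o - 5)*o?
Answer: -65325594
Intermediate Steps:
y(o, E) = o*(-5 + o) (y(o, E) = (-5 + o)*o = o*(-5 + o))
h = 18
p(Z) = -7 + 16*Z**2*(-5 + 4*Z**2) (p(Z) = -8 + (1 + ((Z + Z)**2*(-5 + (Z + Z)**2))*4) = -8 + (1 + ((2*Z)**2*(-5 + (2*Z)**2))*4) = -8 + (1 + ((4*Z**2)*(-5 + 4*Z**2))*4) = -8 + (1 + (4*Z**2*(-5 + 4*Z**2))*4) = -8 + (1 + 16*Z**2*(-5 + 4*Z**2)) = -7 + 16*Z**2*(-5 + 4*Z**2))
51*(p(6)*(-16) + h) = 51*((-7 - 80*6**2 + 64*6**4)*(-16) + 18) = 51*((-7 - 80*36 + 64*1296)*(-16) + 18) = 51*((-7 - 2880 + 82944)*(-16) + 18) = 51*(80057*(-16) + 18) = 51*(-1280912 + 18) = 51*(-1280894) = -65325594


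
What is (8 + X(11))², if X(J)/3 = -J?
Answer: 625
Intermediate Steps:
X(J) = -3*J (X(J) = 3*(-J) = -3*J)
(8 + X(11))² = (8 - 3*11)² = (8 - 33)² = (-25)² = 625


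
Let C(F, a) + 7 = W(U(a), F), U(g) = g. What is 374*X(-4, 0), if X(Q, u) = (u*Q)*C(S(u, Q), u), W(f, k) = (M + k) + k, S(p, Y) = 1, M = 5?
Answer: 0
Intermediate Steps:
W(f, k) = 5 + 2*k (W(f, k) = (5 + k) + k = 5 + 2*k)
C(F, a) = -2 + 2*F (C(F, a) = -7 + (5 + 2*F) = -2 + 2*F)
X(Q, u) = 0 (X(Q, u) = (u*Q)*(-2 + 2*1) = (Q*u)*(-2 + 2) = (Q*u)*0 = 0)
374*X(-4, 0) = 374*0 = 0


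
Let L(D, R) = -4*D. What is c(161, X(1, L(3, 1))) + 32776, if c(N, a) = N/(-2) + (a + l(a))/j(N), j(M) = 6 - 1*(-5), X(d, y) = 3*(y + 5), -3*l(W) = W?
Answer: 719273/22 ≈ 32694.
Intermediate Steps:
l(W) = -W/3
X(d, y) = 15 + 3*y (X(d, y) = 3*(5 + y) = 15 + 3*y)
j(M) = 11 (j(M) = 6 + 5 = 11)
c(N, a) = -N/2 + 2*a/33 (c(N, a) = N/(-2) + (a - a/3)/11 = N*(-1/2) + (2*a/3)*(1/11) = -N/2 + 2*a/33)
c(161, X(1, L(3, 1))) + 32776 = (-1/2*161 + 2*(15 + 3*(-4*3))/33) + 32776 = (-161/2 + 2*(15 + 3*(-12))/33) + 32776 = (-161/2 + 2*(15 - 36)/33) + 32776 = (-161/2 + (2/33)*(-21)) + 32776 = (-161/2 - 14/11) + 32776 = -1799/22 + 32776 = 719273/22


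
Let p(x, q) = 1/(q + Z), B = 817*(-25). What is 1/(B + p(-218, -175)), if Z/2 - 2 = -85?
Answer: -341/6964926 ≈ -4.8960e-5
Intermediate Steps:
Z = -166 (Z = 4 + 2*(-85) = 4 - 170 = -166)
B = -20425
p(x, q) = 1/(-166 + q) (p(x, q) = 1/(q - 166) = 1/(-166 + q))
1/(B + p(-218, -175)) = 1/(-20425 + 1/(-166 - 175)) = 1/(-20425 + 1/(-341)) = 1/(-20425 - 1/341) = 1/(-6964926/341) = -341/6964926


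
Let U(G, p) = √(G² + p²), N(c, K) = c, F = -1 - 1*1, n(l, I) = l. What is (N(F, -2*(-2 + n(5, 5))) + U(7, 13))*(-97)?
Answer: 194 - 97*√218 ≈ -1238.2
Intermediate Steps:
F = -2 (F = -1 - 1 = -2)
(N(F, -2*(-2 + n(5, 5))) + U(7, 13))*(-97) = (-2 + √(7² + 13²))*(-97) = (-2 + √(49 + 169))*(-97) = (-2 + √218)*(-97) = 194 - 97*√218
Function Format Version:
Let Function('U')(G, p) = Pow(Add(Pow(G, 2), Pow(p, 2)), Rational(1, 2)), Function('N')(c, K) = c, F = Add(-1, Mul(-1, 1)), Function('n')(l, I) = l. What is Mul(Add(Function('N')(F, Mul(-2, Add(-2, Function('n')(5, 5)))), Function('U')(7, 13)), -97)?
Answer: Add(194, Mul(-97, Pow(218, Rational(1, 2)))) ≈ -1238.2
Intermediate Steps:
F = -2 (F = Add(-1, -1) = -2)
Mul(Add(Function('N')(F, Mul(-2, Add(-2, Function('n')(5, 5)))), Function('U')(7, 13)), -97) = Mul(Add(-2, Pow(Add(Pow(7, 2), Pow(13, 2)), Rational(1, 2))), -97) = Mul(Add(-2, Pow(Add(49, 169), Rational(1, 2))), -97) = Mul(Add(-2, Pow(218, Rational(1, 2))), -97) = Add(194, Mul(-97, Pow(218, Rational(1, 2))))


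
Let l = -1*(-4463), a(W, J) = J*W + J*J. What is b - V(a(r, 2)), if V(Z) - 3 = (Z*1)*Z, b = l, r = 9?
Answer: 3976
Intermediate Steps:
a(W, J) = J² + J*W (a(W, J) = J*W + J² = J² + J*W)
l = 4463
b = 4463
V(Z) = 3 + Z² (V(Z) = 3 + (Z*1)*Z = 3 + Z*Z = 3 + Z²)
b - V(a(r, 2)) = 4463 - (3 + (2*(2 + 9))²) = 4463 - (3 + (2*11)²) = 4463 - (3 + 22²) = 4463 - (3 + 484) = 4463 - 1*487 = 4463 - 487 = 3976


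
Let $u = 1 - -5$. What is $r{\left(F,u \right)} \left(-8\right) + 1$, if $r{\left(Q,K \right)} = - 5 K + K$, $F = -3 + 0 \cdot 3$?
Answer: $193$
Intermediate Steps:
$u = 6$ ($u = 1 + 5 = 6$)
$F = -3$ ($F = -3 + 0 = -3$)
$r{\left(Q,K \right)} = - 4 K$
$r{\left(F,u \right)} \left(-8\right) + 1 = \left(-4\right) 6 \left(-8\right) + 1 = \left(-24\right) \left(-8\right) + 1 = 192 + 1 = 193$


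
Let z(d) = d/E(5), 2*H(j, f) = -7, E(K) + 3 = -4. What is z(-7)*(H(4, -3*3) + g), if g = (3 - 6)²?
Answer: 11/2 ≈ 5.5000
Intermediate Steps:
E(K) = -7 (E(K) = -3 - 4 = -7)
g = 9 (g = (-3)² = 9)
H(j, f) = -7/2 (H(j, f) = (½)*(-7) = -7/2)
z(d) = -d/7 (z(d) = d/(-7) = d*(-⅐) = -d/7)
z(-7)*(H(4, -3*3) + g) = (-⅐*(-7))*(-7/2 + 9) = 1*(11/2) = 11/2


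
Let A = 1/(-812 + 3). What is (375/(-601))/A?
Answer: 303375/601 ≈ 504.78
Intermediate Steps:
A = -1/809 (A = 1/(-809) = -1/809 ≈ -0.0012361)
(375/(-601))/A = (375/(-601))/(-1/809) = (375*(-1/601))*(-809) = -375/601*(-809) = 303375/601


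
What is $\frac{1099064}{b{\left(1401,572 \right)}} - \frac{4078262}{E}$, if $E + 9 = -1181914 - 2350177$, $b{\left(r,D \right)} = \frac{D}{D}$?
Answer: $\frac{1941004016331}{1766050} \approx 1.0991 \cdot 10^{6}$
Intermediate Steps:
$b{\left(r,D \right)} = 1$
$E = -3532100$ ($E = -9 - 3532091 = -3532100$)
$\frac{1099064}{b{\left(1401,572 \right)}} - \frac{4078262}{E} = \frac{1099064}{1} - \frac{4078262}{-3532100} = 1099064 \cdot 1 - - \frac{2039131}{1766050} = 1099064 + \frac{2039131}{1766050} = \frac{1941004016331}{1766050}$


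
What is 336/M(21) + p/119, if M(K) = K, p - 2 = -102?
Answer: 1804/119 ≈ 15.160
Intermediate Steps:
p = -100 (p = 2 - 102 = -100)
336/M(21) + p/119 = 336/21 - 100/119 = 336*(1/21) - 100*1/119 = 16 - 100/119 = 1804/119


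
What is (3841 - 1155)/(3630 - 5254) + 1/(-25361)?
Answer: -695115/420268 ≈ -1.6540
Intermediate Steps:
(3841 - 1155)/(3630 - 5254) + 1/(-25361) = 2686/(-1624) - 1/25361 = 2686*(-1/1624) - 1/25361 = -1343/812 - 1/25361 = -695115/420268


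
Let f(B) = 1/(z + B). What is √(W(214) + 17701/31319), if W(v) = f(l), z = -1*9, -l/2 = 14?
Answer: √722650409254/1158803 ≈ 0.73359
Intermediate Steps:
l = -28 (l = -2*14 = -28)
z = -9
f(B) = 1/(-9 + B)
W(v) = -1/37 (W(v) = 1/(-9 - 28) = 1/(-37) = -1/37)
√(W(214) + 17701/31319) = √(-1/37 + 17701/31319) = √(623618/1158803) = √722650409254/1158803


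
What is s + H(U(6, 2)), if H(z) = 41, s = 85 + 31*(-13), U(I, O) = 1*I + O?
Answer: -277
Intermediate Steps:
U(I, O) = I + O
s = -318 (s = 85 - 403 = -318)
s + H(U(6, 2)) = -318 + 41 = -277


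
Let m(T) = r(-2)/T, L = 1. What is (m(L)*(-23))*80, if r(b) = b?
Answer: 3680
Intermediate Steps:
m(T) = -2/T
(m(L)*(-23))*80 = (-2/1*(-23))*80 = (-2*1*(-23))*80 = -2*(-23)*80 = 46*80 = 3680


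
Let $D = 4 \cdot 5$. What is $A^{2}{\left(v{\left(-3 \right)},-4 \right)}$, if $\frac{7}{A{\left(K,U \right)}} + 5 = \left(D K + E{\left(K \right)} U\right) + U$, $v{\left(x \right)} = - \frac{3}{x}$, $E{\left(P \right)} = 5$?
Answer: $\frac{49}{81} \approx 0.60494$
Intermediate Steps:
$D = 20$
$A{\left(K,U \right)} = \frac{7}{-5 + 6 U + 20 K}$ ($A{\left(K,U \right)} = \frac{7}{-5 + \left(\left(20 K + 5 U\right) + U\right)} = \frac{7}{-5 + \left(\left(5 U + 20 K\right) + U\right)} = \frac{7}{-5 + \left(6 U + 20 K\right)} = \frac{7}{-5 + 6 U + 20 K}$)
$A^{2}{\left(v{\left(-3 \right)},-4 \right)} = \left(\frac{7}{-5 + 6 \left(-4\right) + 20 \left(- \frac{3}{-3}\right)}\right)^{2} = \left(\frac{7}{-5 - 24 + 20 \left(\left(-3\right) \left(- \frac{1}{3}\right)\right)}\right)^{2} = \left(\frac{7}{-5 - 24 + 20 \cdot 1}\right)^{2} = \left(\frac{7}{-5 - 24 + 20}\right)^{2} = \left(\frac{7}{-9}\right)^{2} = \left(7 \left(- \frac{1}{9}\right)\right)^{2} = \left(- \frac{7}{9}\right)^{2} = \frac{49}{81}$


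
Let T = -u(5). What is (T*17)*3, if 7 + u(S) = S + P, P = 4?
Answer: -102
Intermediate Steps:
u(S) = -3 + S (u(S) = -7 + (S + 4) = -7 + (4 + S) = -3 + S)
T = -2 (T = -(-3 + 5) = -1*2 = -2)
(T*17)*3 = -2*17*3 = -34*3 = -102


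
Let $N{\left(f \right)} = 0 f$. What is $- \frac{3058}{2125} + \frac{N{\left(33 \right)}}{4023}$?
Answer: $- \frac{3058}{2125} \approx -1.4391$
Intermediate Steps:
$N{\left(f \right)} = 0$
$- \frac{3058}{2125} + \frac{N{\left(33 \right)}}{4023} = - \frac{3058}{2125} + \frac{0}{4023} = \left(-3058\right) \frac{1}{2125} + 0 \cdot \frac{1}{4023} = - \frac{3058}{2125} + 0 = - \frac{3058}{2125}$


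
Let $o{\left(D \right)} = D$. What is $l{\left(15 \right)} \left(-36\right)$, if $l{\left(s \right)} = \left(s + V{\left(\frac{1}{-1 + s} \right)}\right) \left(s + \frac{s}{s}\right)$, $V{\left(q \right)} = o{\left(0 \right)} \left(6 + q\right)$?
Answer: $-8640$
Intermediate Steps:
$V{\left(q \right)} = 0$ ($V{\left(q \right)} = 0 \left(6 + q\right) = 0$)
$l{\left(s \right)} = s \left(1 + s\right)$ ($l{\left(s \right)} = \left(s + 0\right) \left(s + \frac{s}{s}\right) = s \left(s + 1\right) = s \left(1 + s\right)$)
$l{\left(15 \right)} \left(-36\right) = 15 \left(1 + 15\right) \left(-36\right) = 15 \cdot 16 \left(-36\right) = 240 \left(-36\right) = -8640$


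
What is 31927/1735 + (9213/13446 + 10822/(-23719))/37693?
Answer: 1541377783371511/83762632615230 ≈ 18.402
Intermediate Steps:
31927/1735 + (9213/13446 + 10822/(-23719))/37693 = 31927*(1/1735) + (9213*(1/13446) + 10822*(-1/23719))*(1/37693) = 31927/1735 + (37/54 - 10822/23719)*(1/37693) = 31927/1735 + (293215/1280826)*(1/37693) = 31927/1735 + 293215/48278174418 = 1541377783371511/83762632615230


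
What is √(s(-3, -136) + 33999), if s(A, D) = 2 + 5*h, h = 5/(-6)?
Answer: 37*√894/6 ≈ 184.38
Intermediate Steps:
h = -⅚ (h = 5*(-⅙) = -⅚ ≈ -0.83333)
s(A, D) = -13/6 (s(A, D) = 2 + 5*(-⅚) = 2 - 25/6 = -13/6)
√(s(-3, -136) + 33999) = √(-13/6 + 33999) = √(203981/6) = 37*√894/6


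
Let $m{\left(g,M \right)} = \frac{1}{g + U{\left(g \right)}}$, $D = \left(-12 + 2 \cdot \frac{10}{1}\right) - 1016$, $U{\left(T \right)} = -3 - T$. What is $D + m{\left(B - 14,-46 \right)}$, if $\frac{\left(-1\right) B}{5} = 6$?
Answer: $- \frac{3025}{3} \approx -1008.3$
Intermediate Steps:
$B = -30$ ($B = \left(-5\right) 6 = -30$)
$D = -1008$ ($D = \left(-12 + 2 \cdot 10 \cdot 1\right) - 1016 = \left(-12 + 2 \cdot 10\right) - 1016 = \left(-12 + 20\right) - 1016 = 8 - 1016 = -1008$)
$m{\left(g,M \right)} = - \frac{1}{3}$ ($m{\left(g,M \right)} = \frac{1}{g - \left(3 + g\right)} = \frac{1}{-3} = - \frac{1}{3}$)
$D + m{\left(B - 14,-46 \right)} = -1008 - \frac{1}{3} = - \frac{3025}{3}$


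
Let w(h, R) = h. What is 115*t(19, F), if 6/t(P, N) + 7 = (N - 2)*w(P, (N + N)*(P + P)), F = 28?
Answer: 690/487 ≈ 1.4168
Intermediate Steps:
t(P, N) = 6/(-7 + P*(-2 + N)) (t(P, N) = 6/(-7 + (N - 2)*P) = 6/(-7 + (-2 + N)*P) = 6/(-7 + P*(-2 + N)))
115*t(19, F) = 115*(6/(-7 - 2*19 + 28*19)) = 115*(6/(-7 - 38 + 532)) = 115*(6/487) = 690/487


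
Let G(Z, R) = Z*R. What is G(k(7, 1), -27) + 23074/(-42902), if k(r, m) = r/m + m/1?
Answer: -4644953/21451 ≈ -216.54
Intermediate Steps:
k(r, m) = m + r/m (k(r, m) = r/m + m*1 = r/m + m = m + r/m)
G(Z, R) = R*Z
G(k(7, 1), -27) + 23074/(-42902) = -27*(1 + 7/1) + 23074/(-42902) = -27*(1 + 7*1) + 23074*(-1/42902) = -27*(1 + 7) - 11537/21451 = -27*8 - 11537/21451 = -216 - 11537/21451 = -4644953/21451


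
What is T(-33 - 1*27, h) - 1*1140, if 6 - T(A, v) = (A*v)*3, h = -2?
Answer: -1494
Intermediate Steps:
T(A, v) = 6 - 3*A*v (T(A, v) = 6 - A*v*3 = 6 - 3*A*v)
T(-33 - 1*27, h) - 1*1140 = (6 - 3*(-33 - 1*27)*(-2)) - 1*1140 = (6 - 3*(-33 - 27)*(-2)) - 1140 = (6 - 3*(-60)*(-2)) - 1140 = (6 - 360) - 1140 = -354 - 1140 = -1494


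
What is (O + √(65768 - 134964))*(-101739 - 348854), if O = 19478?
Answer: -8776650454 - 901186*I*√17299 ≈ -8.7766e+9 - 1.1853e+8*I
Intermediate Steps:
(O + √(65768 - 134964))*(-101739 - 348854) = (19478 + √(65768 - 134964))*(-101739 - 348854) = (19478 + √(-69196))*(-450593) = (19478 + 2*I*√17299)*(-450593) = -8776650454 - 901186*I*√17299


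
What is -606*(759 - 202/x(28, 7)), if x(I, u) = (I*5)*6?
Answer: -32186579/70 ≈ -4.5981e+5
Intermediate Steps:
x(I, u) = 30*I (x(I, u) = (5*I)*6 = 30*I)
-606*(759 - 202/x(28, 7)) = -606*(759 - 202/(30*28)) = -606*(759 - 202/840) = -606*(759 - 202*1/840) = -606*(759 - 101/420) = -606*318679/420 = -32186579/70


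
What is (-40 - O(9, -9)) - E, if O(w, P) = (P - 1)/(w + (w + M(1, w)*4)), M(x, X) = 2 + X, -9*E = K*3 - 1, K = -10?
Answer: -12076/279 ≈ -43.283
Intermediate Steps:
E = 31/9 (E = -(-10*3 - 1)/9 = -(-30 - 1)/9 = -⅑*(-31) = 31/9 ≈ 3.4444)
O(w, P) = (-1 + P)/(8 + 6*w) (O(w, P) = (P - 1)/(w + (w + (2 + w)*4)) = (-1 + P)/(w + (w + (8 + 4*w))) = (-1 + P)/(w + (8 + 5*w)) = (-1 + P)/(8 + 6*w))
(-40 - O(9, -9)) - E = (-40 - (-1 - 9)/(2*(4 + 3*9))) - 1*31/9 = (-40 - (-10)/(2*(4 + 27))) - 31/9 = (-40 - (-10)/(2*31)) - 31/9 = (-40 - 1*(-5/31)) - 31/9 = (-40 + 5/31) - 31/9 = -1235/31 - 31/9 = -12076/279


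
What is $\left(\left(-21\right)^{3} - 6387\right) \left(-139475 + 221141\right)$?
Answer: $-1277909568$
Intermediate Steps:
$\left(\left(-21\right)^{3} - 6387\right) \left(-139475 + 221141\right) = \left(-9261 - 6387\right) 81666 = \left(-15648\right) 81666 = -1277909568$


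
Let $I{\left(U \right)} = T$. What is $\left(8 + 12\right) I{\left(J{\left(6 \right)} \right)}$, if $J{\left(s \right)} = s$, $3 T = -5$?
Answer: $- \frac{100}{3} \approx -33.333$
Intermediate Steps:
$T = - \frac{5}{3}$ ($T = \frac{1}{3} \left(-5\right) = - \frac{5}{3} \approx -1.6667$)
$I{\left(U \right)} = - \frac{5}{3}$
$\left(8 + 12\right) I{\left(J{\left(6 \right)} \right)} = \left(8 + 12\right) \left(- \frac{5}{3}\right) = 20 \left(- \frac{5}{3}\right) = - \frac{100}{3}$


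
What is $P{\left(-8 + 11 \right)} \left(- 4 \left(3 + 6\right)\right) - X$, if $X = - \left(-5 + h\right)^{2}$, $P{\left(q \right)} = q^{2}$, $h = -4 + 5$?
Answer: $-308$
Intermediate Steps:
$h = 1$
$X = -16$ ($X = - \left(-5 + 1\right)^{2} = - \left(-4\right)^{2} = \left(-1\right) 16 = -16$)
$P{\left(-8 + 11 \right)} \left(- 4 \left(3 + 6\right)\right) - X = \left(-8 + 11\right)^{2} \left(- 4 \left(3 + 6\right)\right) - -16 = 3^{2} \left(\left(-4\right) 9\right) + 16 = 9 \left(-36\right) + 16 = -324 + 16 = -308$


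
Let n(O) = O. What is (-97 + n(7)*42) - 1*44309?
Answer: -44112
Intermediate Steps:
(-97 + n(7)*42) - 1*44309 = (-97 + 7*42) - 1*44309 = (-97 + 294) - 44309 = 197 - 44309 = -44112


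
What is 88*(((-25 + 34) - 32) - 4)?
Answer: -2376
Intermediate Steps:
88*(((-25 + 34) - 32) - 4) = 88*((9 - 32) - 4) = 88*(-23 - 4) = 88*(-27) = -2376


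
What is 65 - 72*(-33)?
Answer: 2441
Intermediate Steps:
65 - 72*(-33) = 65 + 2376 = 2441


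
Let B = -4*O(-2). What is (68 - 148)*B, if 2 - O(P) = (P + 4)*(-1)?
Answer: 1280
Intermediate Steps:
O(P) = 6 + P (O(P) = 2 - (P + 4)*(-1) = 2 - (4 + P)*(-1) = 2 - (-4 - P) = 2 + (4 + P) = 6 + P)
B = -16 (B = -4*(6 - 2) = -4*4 = -16)
(68 - 148)*B = (68 - 148)*(-16) = -80*(-16) = 1280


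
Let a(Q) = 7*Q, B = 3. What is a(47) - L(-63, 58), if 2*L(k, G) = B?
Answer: 655/2 ≈ 327.50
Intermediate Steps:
L(k, G) = 3/2 (L(k, G) = (½)*3 = 3/2)
a(47) - L(-63, 58) = 7*47 - 1*3/2 = 329 - 3/2 = 655/2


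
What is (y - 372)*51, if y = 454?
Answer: 4182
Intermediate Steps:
(y - 372)*51 = (454 - 372)*51 = 82*51 = 4182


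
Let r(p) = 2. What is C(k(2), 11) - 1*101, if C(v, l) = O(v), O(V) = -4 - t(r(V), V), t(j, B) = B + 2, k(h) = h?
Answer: -109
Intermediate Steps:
t(j, B) = 2 + B
O(V) = -6 - V (O(V) = -4 - (2 + V) = -4 + (-2 - V) = -6 - V)
C(v, l) = -6 - v
C(k(2), 11) - 1*101 = (-6 - 1*2) - 1*101 = (-6 - 2) - 101 = -8 - 101 = -109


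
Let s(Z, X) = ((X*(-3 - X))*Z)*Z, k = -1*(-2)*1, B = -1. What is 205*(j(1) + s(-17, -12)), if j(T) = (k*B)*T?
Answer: -6398870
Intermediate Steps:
k = 2 (k = 2*1 = 2)
s(Z, X) = X*Z²*(-3 - X) (s(Z, X) = (X*Z*(-3 - X))*Z = X*Z²*(-3 - X))
j(T) = -2*T (j(T) = (2*(-1))*T = -2*T)
205*(j(1) + s(-17, -12)) = 205*(-2*1 - 1*(-12)*(-17)²*(3 - 12)) = 205*(-2 - 1*(-12)*289*(-9)) = 205*(-2 - 31212) = 205*(-31214) = -6398870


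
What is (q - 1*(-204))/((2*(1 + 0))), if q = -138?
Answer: 33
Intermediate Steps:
(q - 1*(-204))/((2*(1 + 0))) = (-138 - 1*(-204))/((2*(1 + 0))) = (-138 + 204)/((2*1)) = 66/2 = 66*(½) = 33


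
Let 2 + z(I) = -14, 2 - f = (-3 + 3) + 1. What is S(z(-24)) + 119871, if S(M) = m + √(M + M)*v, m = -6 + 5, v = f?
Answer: 119870 + 4*I*√2 ≈ 1.1987e+5 + 5.6569*I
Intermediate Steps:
f = 1 (f = 2 - ((-3 + 3) + 1) = 2 - (0 + 1) = 2 - 1*1 = 2 - 1 = 1)
z(I) = -16 (z(I) = -2 - 14 = -16)
v = 1
m = -1
S(M) = -1 + √2*√M (S(M) = -1 + √(M + M)*1 = -1 + √(2*M)*1 = -1 + (√2*√M)*1 = -1 + √2*√M)
S(z(-24)) + 119871 = (-1 + √2*√(-16)) + 119871 = (-1 + √2*(4*I)) + 119871 = (-1 + 4*I*√2) + 119871 = 119870 + 4*I*√2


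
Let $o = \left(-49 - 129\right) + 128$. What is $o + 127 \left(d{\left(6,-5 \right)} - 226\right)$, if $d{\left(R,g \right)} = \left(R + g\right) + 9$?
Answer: $-27482$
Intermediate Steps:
$d{\left(R,g \right)} = 9 + R + g$
$o = -50$ ($o = -178 + 128 = -50$)
$o + 127 \left(d{\left(6,-5 \right)} - 226\right) = -50 + 127 \left(\left(9 + 6 - 5\right) - 226\right) = -50 + 127 \left(10 - 226\right) = -50 + 127 \left(-216\right) = -50 - 27432 = -27482$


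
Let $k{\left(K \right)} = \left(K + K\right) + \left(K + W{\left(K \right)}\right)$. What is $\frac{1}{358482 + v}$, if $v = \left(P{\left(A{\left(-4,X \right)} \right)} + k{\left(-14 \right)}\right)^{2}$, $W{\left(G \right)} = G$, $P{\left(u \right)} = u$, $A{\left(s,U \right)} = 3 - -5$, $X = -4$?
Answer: $\frac{1}{360786} \approx 2.7717 \cdot 10^{-6}$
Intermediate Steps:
$A{\left(s,U \right)} = 8$ ($A{\left(s,U \right)} = 3 + 5 = 8$)
$k{\left(K \right)} = 4 K$ ($k{\left(K \right)} = \left(K + K\right) + \left(K + K\right) = 2 K + 2 K = 4 K$)
$v = 2304$ ($v = \left(8 + 4 \left(-14\right)\right)^{2} = \left(8 - 56\right)^{2} = \left(-48\right)^{2} = 2304$)
$\frac{1}{358482 + v} = \frac{1}{358482 + 2304} = \frac{1}{360786}$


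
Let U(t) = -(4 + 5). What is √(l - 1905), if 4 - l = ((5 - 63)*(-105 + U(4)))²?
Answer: I*√43720445 ≈ 6612.1*I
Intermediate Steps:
U(t) = -9 (U(t) = -1*9 = -9)
l = -43718540 (l = 4 - ((5 - 63)*(-105 - 9))² = 4 - (-58*(-114))² = 4 - 1*6612² = 4 - 1*43718544 = 4 - 43718544 = -43718540)
√(l - 1905) = √(-43718540 - 1905) = √(-43720445) = I*√43720445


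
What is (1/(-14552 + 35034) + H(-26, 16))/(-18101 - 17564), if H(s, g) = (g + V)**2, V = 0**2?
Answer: -5243393/730490530 ≈ -0.0071779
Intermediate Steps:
V = 0
H(s, g) = g**2 (H(s, g) = (g + 0)**2 = g**2)
(1/(-14552 + 35034) + H(-26, 16))/(-18101 - 17564) = (1/(-14552 + 35034) + 16**2)/(-18101 - 17564) = (1/20482 + 256)/(-35665) = (1/20482 + 256)*(-1/35665) = (5243393/20482)*(-1/35665) = -5243393/730490530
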